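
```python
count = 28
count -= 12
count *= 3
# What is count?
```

Trace (tracking count):
count = 28  # -> count = 28
count -= 12  # -> count = 16
count *= 3  # -> count = 48

Answer: 48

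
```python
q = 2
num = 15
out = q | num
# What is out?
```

Trace (tracking out):
q = 2  # -> q = 2
num = 15  # -> num = 15
out = q | num  # -> out = 15

Answer: 15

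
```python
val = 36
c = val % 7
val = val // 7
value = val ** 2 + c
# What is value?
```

Trace (tracking value):
val = 36  # -> val = 36
c = val % 7  # -> c = 1
val = val // 7  # -> val = 5
value = val ** 2 + c  # -> value = 26

Answer: 26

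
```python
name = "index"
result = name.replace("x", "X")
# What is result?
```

Trace (tracking result):
name = 'index'  # -> name = 'index'
result = name.replace('x', 'X')  # -> result = 'indeX'

Answer: 'indeX'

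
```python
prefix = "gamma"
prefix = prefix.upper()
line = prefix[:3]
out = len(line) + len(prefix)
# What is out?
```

Trace (tracking out):
prefix = 'gamma'  # -> prefix = 'gamma'
prefix = prefix.upper()  # -> prefix = 'GAMMA'
line = prefix[:3]  # -> line = 'GAM'
out = len(line) + len(prefix)  # -> out = 8

Answer: 8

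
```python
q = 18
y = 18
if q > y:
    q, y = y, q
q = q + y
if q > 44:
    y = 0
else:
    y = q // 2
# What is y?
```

Answer: 18

Derivation:
Trace (tracking y):
q = 18  # -> q = 18
y = 18  # -> y = 18
if q > y:  # condition is False
q = q + y  # -> q = 36
if q > 44:  # condition is False
else:
    y = q // 2  # -> y = 18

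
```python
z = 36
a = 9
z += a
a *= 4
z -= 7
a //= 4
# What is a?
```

Answer: 9

Derivation:
Trace (tracking a):
z = 36  # -> z = 36
a = 9  # -> a = 9
z += a  # -> z = 45
a *= 4  # -> a = 36
z -= 7  # -> z = 38
a //= 4  # -> a = 9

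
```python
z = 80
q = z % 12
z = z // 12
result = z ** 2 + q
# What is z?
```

Answer: 6

Derivation:
Trace (tracking z):
z = 80  # -> z = 80
q = z % 12  # -> q = 8
z = z // 12  # -> z = 6
result = z ** 2 + q  # -> result = 44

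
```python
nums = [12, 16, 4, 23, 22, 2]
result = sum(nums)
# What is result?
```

Answer: 79

Derivation:
Trace (tracking result):
nums = [12, 16, 4, 23, 22, 2]  # -> nums = [12, 16, 4, 23, 22, 2]
result = sum(nums)  # -> result = 79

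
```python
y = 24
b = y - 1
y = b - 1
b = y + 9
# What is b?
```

Trace (tracking b):
y = 24  # -> y = 24
b = y - 1  # -> b = 23
y = b - 1  # -> y = 22
b = y + 9  # -> b = 31

Answer: 31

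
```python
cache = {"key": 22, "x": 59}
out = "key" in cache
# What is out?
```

Answer: True

Derivation:
Trace (tracking out):
cache = {'key': 22, 'x': 59}  # -> cache = {'key': 22, 'x': 59}
out = 'key' in cache  # -> out = True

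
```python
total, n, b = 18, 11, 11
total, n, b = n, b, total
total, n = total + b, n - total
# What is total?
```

Answer: 29

Derivation:
Trace (tracking total):
total, n, b = (18, 11, 11)  # -> total = 18, n = 11, b = 11
total, n, b = (n, b, total)  # -> total = 11, n = 11, b = 18
total, n = (total + b, n - total)  # -> total = 29, n = 0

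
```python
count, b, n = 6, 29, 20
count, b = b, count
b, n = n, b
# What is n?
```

Trace (tracking n):
count, b, n = (6, 29, 20)  # -> count = 6, b = 29, n = 20
count, b = (b, count)  # -> count = 29, b = 6
b, n = (n, b)  # -> b = 20, n = 6

Answer: 6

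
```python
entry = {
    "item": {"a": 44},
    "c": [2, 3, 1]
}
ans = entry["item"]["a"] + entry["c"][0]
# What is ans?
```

Answer: 46

Derivation:
Trace (tracking ans):
entry = {'item': {'a': 44}, 'c': [2, 3, 1]}  # -> entry = {'item': {'a': 44}, 'c': [2, 3, 1]}
ans = entry['item']['a'] + entry['c'][0]  # -> ans = 46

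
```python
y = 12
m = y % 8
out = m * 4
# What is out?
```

Answer: 16

Derivation:
Trace (tracking out):
y = 12  # -> y = 12
m = y % 8  # -> m = 4
out = m * 4  # -> out = 16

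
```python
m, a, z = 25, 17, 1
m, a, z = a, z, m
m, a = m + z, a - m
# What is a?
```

Trace (tracking a):
m, a, z = (25, 17, 1)  # -> m = 25, a = 17, z = 1
m, a, z = (a, z, m)  # -> m = 17, a = 1, z = 25
m, a = (m + z, a - m)  # -> m = 42, a = -16

Answer: -16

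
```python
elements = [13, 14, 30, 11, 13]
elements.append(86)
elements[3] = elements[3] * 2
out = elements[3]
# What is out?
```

Answer: 22

Derivation:
Trace (tracking out):
elements = [13, 14, 30, 11, 13]  # -> elements = [13, 14, 30, 11, 13]
elements.append(86)  # -> elements = [13, 14, 30, 11, 13, 86]
elements[3] = elements[3] * 2  # -> elements = [13, 14, 30, 22, 13, 86]
out = elements[3]  # -> out = 22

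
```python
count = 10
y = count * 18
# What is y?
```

Trace (tracking y):
count = 10  # -> count = 10
y = count * 18  # -> y = 180

Answer: 180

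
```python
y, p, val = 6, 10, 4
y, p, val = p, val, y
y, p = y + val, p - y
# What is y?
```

Answer: 16

Derivation:
Trace (tracking y):
y, p, val = (6, 10, 4)  # -> y = 6, p = 10, val = 4
y, p, val = (p, val, y)  # -> y = 10, p = 4, val = 6
y, p = (y + val, p - y)  # -> y = 16, p = -6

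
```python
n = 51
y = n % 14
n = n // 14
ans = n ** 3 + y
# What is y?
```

Answer: 9

Derivation:
Trace (tracking y):
n = 51  # -> n = 51
y = n % 14  # -> y = 9
n = n // 14  # -> n = 3
ans = n ** 3 + y  # -> ans = 36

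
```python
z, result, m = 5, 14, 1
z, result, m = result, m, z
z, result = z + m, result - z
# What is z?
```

Trace (tracking z):
z, result, m = (5, 14, 1)  # -> z = 5, result = 14, m = 1
z, result, m = (result, m, z)  # -> z = 14, result = 1, m = 5
z, result = (z + m, result - z)  # -> z = 19, result = -13

Answer: 19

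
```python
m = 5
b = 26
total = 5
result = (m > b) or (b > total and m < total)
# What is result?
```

Trace (tracking result):
m = 5  # -> m = 5
b = 26  # -> b = 26
total = 5  # -> total = 5
result = m > b or (b > total and m < total)  # -> result = False

Answer: False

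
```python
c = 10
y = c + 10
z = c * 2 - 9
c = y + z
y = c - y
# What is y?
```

Trace (tracking y):
c = 10  # -> c = 10
y = c + 10  # -> y = 20
z = c * 2 - 9  # -> z = 11
c = y + z  # -> c = 31
y = c - y  # -> y = 11

Answer: 11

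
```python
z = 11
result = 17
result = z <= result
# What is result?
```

Trace (tracking result):
z = 11  # -> z = 11
result = 17  # -> result = 17
result = z <= result  # -> result = True

Answer: True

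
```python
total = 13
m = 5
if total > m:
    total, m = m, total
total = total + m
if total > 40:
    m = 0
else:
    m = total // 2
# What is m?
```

Answer: 9

Derivation:
Trace (tracking m):
total = 13  # -> total = 13
m = 5  # -> m = 5
if total > m:  # condition is True
    total, m = (m, total)  # -> total = 5, m = 13
total = total + m  # -> total = 18
if total > 40:  # condition is False
else:
    m = total // 2  # -> m = 9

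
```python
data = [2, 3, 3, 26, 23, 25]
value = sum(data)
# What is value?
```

Trace (tracking value):
data = [2, 3, 3, 26, 23, 25]  # -> data = [2, 3, 3, 26, 23, 25]
value = sum(data)  # -> value = 82

Answer: 82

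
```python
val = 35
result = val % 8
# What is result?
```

Answer: 3

Derivation:
Trace (tracking result):
val = 35  # -> val = 35
result = val % 8  # -> result = 3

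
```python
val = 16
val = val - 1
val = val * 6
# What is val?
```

Trace (tracking val):
val = 16  # -> val = 16
val = val - 1  # -> val = 15
val = val * 6  # -> val = 90

Answer: 90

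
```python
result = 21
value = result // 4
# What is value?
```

Trace (tracking value):
result = 21  # -> result = 21
value = result // 4  # -> value = 5

Answer: 5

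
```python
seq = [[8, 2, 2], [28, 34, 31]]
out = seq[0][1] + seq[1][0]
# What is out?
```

Trace (tracking out):
seq = [[8, 2, 2], [28, 34, 31]]  # -> seq = [[8, 2, 2], [28, 34, 31]]
out = seq[0][1] + seq[1][0]  # -> out = 30

Answer: 30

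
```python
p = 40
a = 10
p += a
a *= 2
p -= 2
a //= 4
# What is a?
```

Answer: 5

Derivation:
Trace (tracking a):
p = 40  # -> p = 40
a = 10  # -> a = 10
p += a  # -> p = 50
a *= 2  # -> a = 20
p -= 2  # -> p = 48
a //= 4  # -> a = 5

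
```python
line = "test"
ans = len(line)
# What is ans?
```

Trace (tracking ans):
line = 'test'  # -> line = 'test'
ans = len(line)  # -> ans = 4

Answer: 4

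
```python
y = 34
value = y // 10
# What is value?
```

Answer: 3

Derivation:
Trace (tracking value):
y = 34  # -> y = 34
value = y // 10  # -> value = 3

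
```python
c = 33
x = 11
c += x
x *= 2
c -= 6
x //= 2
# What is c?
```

Answer: 38

Derivation:
Trace (tracking c):
c = 33  # -> c = 33
x = 11  # -> x = 11
c += x  # -> c = 44
x *= 2  # -> x = 22
c -= 6  # -> c = 38
x //= 2  # -> x = 11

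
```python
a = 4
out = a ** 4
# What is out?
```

Answer: 256

Derivation:
Trace (tracking out):
a = 4  # -> a = 4
out = a ** 4  # -> out = 256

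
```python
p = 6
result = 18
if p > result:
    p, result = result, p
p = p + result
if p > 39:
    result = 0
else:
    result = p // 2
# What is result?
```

Answer: 12

Derivation:
Trace (tracking result):
p = 6  # -> p = 6
result = 18  # -> result = 18
if p > result:  # condition is False
p = p + result  # -> p = 24
if p > 39:  # condition is False
else:
    result = p // 2  # -> result = 12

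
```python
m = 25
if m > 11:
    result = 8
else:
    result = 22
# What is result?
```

Answer: 8

Derivation:
Trace (tracking result):
m = 25  # -> m = 25
if m > 11:  # condition is True
    result = 8  # -> result = 8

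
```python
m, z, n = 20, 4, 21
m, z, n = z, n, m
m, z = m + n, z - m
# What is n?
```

Trace (tracking n):
m, z, n = (20, 4, 21)  # -> m = 20, z = 4, n = 21
m, z, n = (z, n, m)  # -> m = 4, z = 21, n = 20
m, z = (m + n, z - m)  # -> m = 24, z = 17

Answer: 20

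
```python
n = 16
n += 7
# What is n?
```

Trace (tracking n):
n = 16  # -> n = 16
n += 7  # -> n = 23

Answer: 23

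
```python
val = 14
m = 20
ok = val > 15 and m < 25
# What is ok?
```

Trace (tracking ok):
val = 14  # -> val = 14
m = 20  # -> m = 20
ok = val > 15 and m < 25  # -> ok = False

Answer: False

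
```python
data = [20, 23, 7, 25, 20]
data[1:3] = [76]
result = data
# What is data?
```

Trace (tracking data):
data = [20, 23, 7, 25, 20]  # -> data = [20, 23, 7, 25, 20]
data[1:3] = [76]  # -> data = [20, 76, 25, 20]
result = data  # -> result = [20, 76, 25, 20]

Answer: [20, 76, 25, 20]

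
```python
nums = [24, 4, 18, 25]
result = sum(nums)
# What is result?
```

Answer: 71

Derivation:
Trace (tracking result):
nums = [24, 4, 18, 25]  # -> nums = [24, 4, 18, 25]
result = sum(nums)  # -> result = 71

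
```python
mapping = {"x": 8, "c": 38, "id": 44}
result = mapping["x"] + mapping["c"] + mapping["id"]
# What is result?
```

Answer: 90

Derivation:
Trace (tracking result):
mapping = {'x': 8, 'c': 38, 'id': 44}  # -> mapping = {'x': 8, 'c': 38, 'id': 44}
result = mapping['x'] + mapping['c'] + mapping['id']  # -> result = 90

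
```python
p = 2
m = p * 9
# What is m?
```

Trace (tracking m):
p = 2  # -> p = 2
m = p * 9  # -> m = 18

Answer: 18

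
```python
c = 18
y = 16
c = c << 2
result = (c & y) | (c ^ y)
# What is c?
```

Answer: 72

Derivation:
Trace (tracking c):
c = 18  # -> c = 18
y = 16  # -> y = 16
c = c << 2  # -> c = 72
result = c & y | c ^ y  # -> result = 88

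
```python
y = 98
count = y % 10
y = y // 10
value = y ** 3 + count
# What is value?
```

Answer: 737

Derivation:
Trace (tracking value):
y = 98  # -> y = 98
count = y % 10  # -> count = 8
y = y // 10  # -> y = 9
value = y ** 3 + count  # -> value = 737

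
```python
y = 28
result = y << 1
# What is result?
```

Trace (tracking result):
y = 28  # -> y = 28
result = y << 1  # -> result = 56

Answer: 56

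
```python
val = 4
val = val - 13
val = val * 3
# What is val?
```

Trace (tracking val):
val = 4  # -> val = 4
val = val - 13  # -> val = -9
val = val * 3  # -> val = -27

Answer: -27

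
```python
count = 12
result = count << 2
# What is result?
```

Trace (tracking result):
count = 12  # -> count = 12
result = count << 2  # -> result = 48

Answer: 48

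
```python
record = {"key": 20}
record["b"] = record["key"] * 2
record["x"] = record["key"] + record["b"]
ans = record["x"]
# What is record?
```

Answer: {'key': 20, 'b': 40, 'x': 60}

Derivation:
Trace (tracking record):
record = {'key': 20}  # -> record = {'key': 20}
record['b'] = record['key'] * 2  # -> record = {'key': 20, 'b': 40}
record['x'] = record['key'] + record['b']  # -> record = {'key': 20, 'b': 40, 'x': 60}
ans = record['x']  # -> ans = 60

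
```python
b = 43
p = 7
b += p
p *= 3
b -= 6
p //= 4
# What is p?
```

Answer: 5

Derivation:
Trace (tracking p):
b = 43  # -> b = 43
p = 7  # -> p = 7
b += p  # -> b = 50
p *= 3  # -> p = 21
b -= 6  # -> b = 44
p //= 4  # -> p = 5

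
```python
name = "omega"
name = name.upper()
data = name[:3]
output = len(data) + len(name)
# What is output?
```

Trace (tracking output):
name = 'omega'  # -> name = 'omega'
name = name.upper()  # -> name = 'OMEGA'
data = name[:3]  # -> data = 'OME'
output = len(data) + len(name)  # -> output = 8

Answer: 8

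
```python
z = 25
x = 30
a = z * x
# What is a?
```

Trace (tracking a):
z = 25  # -> z = 25
x = 30  # -> x = 30
a = z * x  # -> a = 750

Answer: 750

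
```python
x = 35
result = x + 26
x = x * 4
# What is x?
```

Trace (tracking x):
x = 35  # -> x = 35
result = x + 26  # -> result = 61
x = x * 4  # -> x = 140

Answer: 140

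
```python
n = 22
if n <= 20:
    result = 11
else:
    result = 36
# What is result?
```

Answer: 36

Derivation:
Trace (tracking result):
n = 22  # -> n = 22
if n <= 20:  # condition is False
else:
    result = 36  # -> result = 36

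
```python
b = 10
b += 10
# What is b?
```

Trace (tracking b):
b = 10  # -> b = 10
b += 10  # -> b = 20

Answer: 20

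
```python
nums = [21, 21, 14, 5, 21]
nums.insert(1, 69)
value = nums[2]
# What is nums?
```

Answer: [21, 69, 21, 14, 5, 21]

Derivation:
Trace (tracking nums):
nums = [21, 21, 14, 5, 21]  # -> nums = [21, 21, 14, 5, 21]
nums.insert(1, 69)  # -> nums = [21, 69, 21, 14, 5, 21]
value = nums[2]  # -> value = 21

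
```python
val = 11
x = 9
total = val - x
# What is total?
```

Trace (tracking total):
val = 11  # -> val = 11
x = 9  # -> x = 9
total = val - x  # -> total = 2

Answer: 2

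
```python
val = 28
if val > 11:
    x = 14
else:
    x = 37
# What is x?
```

Trace (tracking x):
val = 28  # -> val = 28
if val > 11:  # condition is True
    x = 14  # -> x = 14

Answer: 14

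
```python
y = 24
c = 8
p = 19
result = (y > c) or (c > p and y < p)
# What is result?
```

Answer: True

Derivation:
Trace (tracking result):
y = 24  # -> y = 24
c = 8  # -> c = 8
p = 19  # -> p = 19
result = y > c or (c > p and y < p)  # -> result = True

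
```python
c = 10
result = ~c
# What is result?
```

Answer: -11

Derivation:
Trace (tracking result):
c = 10  # -> c = 10
result = ~c  # -> result = -11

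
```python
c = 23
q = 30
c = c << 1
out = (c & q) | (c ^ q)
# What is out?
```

Trace (tracking out):
c = 23  # -> c = 23
q = 30  # -> q = 30
c = c << 1  # -> c = 46
out = c & q | c ^ q  # -> out = 62

Answer: 62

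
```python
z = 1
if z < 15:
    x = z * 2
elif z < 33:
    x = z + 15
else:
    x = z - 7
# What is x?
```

Answer: 2

Derivation:
Trace (tracking x):
z = 1  # -> z = 1
if z < 15:  # condition is True
    x = z * 2  # -> x = 2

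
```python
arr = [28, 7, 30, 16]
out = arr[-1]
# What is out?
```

Answer: 16

Derivation:
Trace (tracking out):
arr = [28, 7, 30, 16]  # -> arr = [28, 7, 30, 16]
out = arr[-1]  # -> out = 16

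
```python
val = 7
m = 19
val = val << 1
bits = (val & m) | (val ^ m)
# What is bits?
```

Trace (tracking bits):
val = 7  # -> val = 7
m = 19  # -> m = 19
val = val << 1  # -> val = 14
bits = val & m | val ^ m  # -> bits = 31

Answer: 31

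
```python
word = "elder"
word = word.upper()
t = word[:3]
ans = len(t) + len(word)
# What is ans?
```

Trace (tracking ans):
word = 'elder'  # -> word = 'elder'
word = word.upper()  # -> word = 'ELDER'
t = word[:3]  # -> t = 'ELD'
ans = len(t) + len(word)  # -> ans = 8

Answer: 8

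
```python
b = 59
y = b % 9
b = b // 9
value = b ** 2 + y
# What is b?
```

Trace (tracking b):
b = 59  # -> b = 59
y = b % 9  # -> y = 5
b = b // 9  # -> b = 6
value = b ** 2 + y  # -> value = 41

Answer: 6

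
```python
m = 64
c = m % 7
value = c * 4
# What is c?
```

Trace (tracking c):
m = 64  # -> m = 64
c = m % 7  # -> c = 1
value = c * 4  # -> value = 4

Answer: 1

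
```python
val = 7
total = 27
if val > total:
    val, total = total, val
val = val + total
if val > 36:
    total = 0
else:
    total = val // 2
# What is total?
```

Answer: 17

Derivation:
Trace (tracking total):
val = 7  # -> val = 7
total = 27  # -> total = 27
if val > total:  # condition is False
val = val + total  # -> val = 34
if val > 36:  # condition is False
else:
    total = val // 2  # -> total = 17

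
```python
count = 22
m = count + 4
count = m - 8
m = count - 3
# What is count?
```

Trace (tracking count):
count = 22  # -> count = 22
m = count + 4  # -> m = 26
count = m - 8  # -> count = 18
m = count - 3  # -> m = 15

Answer: 18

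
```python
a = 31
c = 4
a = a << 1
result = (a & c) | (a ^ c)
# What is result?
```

Trace (tracking result):
a = 31  # -> a = 31
c = 4  # -> c = 4
a = a << 1  # -> a = 62
result = a & c | a ^ c  # -> result = 62

Answer: 62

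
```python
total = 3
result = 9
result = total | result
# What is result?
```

Answer: 11

Derivation:
Trace (tracking result):
total = 3  # -> total = 3
result = 9  # -> result = 9
result = total | result  # -> result = 11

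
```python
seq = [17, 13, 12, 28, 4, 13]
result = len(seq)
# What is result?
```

Answer: 6

Derivation:
Trace (tracking result):
seq = [17, 13, 12, 28, 4, 13]  # -> seq = [17, 13, 12, 28, 4, 13]
result = len(seq)  # -> result = 6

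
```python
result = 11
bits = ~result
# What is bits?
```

Trace (tracking bits):
result = 11  # -> result = 11
bits = ~result  # -> bits = -12

Answer: -12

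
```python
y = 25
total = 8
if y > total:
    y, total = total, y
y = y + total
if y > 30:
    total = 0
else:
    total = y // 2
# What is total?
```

Answer: 0

Derivation:
Trace (tracking total):
y = 25  # -> y = 25
total = 8  # -> total = 8
if y > total:  # condition is True
    y, total = (total, y)  # -> y = 8, total = 25
y = y + total  # -> y = 33
if y > 30:  # condition is True
    total = 0  # -> total = 0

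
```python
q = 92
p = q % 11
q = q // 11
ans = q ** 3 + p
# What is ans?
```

Answer: 516

Derivation:
Trace (tracking ans):
q = 92  # -> q = 92
p = q % 11  # -> p = 4
q = q // 11  # -> q = 8
ans = q ** 3 + p  # -> ans = 516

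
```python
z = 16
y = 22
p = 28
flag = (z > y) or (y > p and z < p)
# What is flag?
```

Trace (tracking flag):
z = 16  # -> z = 16
y = 22  # -> y = 22
p = 28  # -> p = 28
flag = z > y or (y > p and z < p)  # -> flag = False

Answer: False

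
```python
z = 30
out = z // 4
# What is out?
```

Answer: 7

Derivation:
Trace (tracking out):
z = 30  # -> z = 30
out = z // 4  # -> out = 7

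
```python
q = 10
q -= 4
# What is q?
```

Answer: 6

Derivation:
Trace (tracking q):
q = 10  # -> q = 10
q -= 4  # -> q = 6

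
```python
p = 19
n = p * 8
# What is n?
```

Answer: 152

Derivation:
Trace (tracking n):
p = 19  # -> p = 19
n = p * 8  # -> n = 152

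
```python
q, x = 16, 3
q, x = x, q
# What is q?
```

Trace (tracking q):
q, x = (16, 3)  # -> q = 16, x = 3
q, x = (x, q)  # -> q = 3, x = 16

Answer: 3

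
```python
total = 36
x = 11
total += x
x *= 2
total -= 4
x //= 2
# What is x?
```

Answer: 11

Derivation:
Trace (tracking x):
total = 36  # -> total = 36
x = 11  # -> x = 11
total += x  # -> total = 47
x *= 2  # -> x = 22
total -= 4  # -> total = 43
x //= 2  # -> x = 11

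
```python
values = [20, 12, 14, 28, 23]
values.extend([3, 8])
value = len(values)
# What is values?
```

Answer: [20, 12, 14, 28, 23, 3, 8]

Derivation:
Trace (tracking values):
values = [20, 12, 14, 28, 23]  # -> values = [20, 12, 14, 28, 23]
values.extend([3, 8])  # -> values = [20, 12, 14, 28, 23, 3, 8]
value = len(values)  # -> value = 7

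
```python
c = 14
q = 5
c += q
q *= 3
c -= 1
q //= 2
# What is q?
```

Trace (tracking q):
c = 14  # -> c = 14
q = 5  # -> q = 5
c += q  # -> c = 19
q *= 3  # -> q = 15
c -= 1  # -> c = 18
q //= 2  # -> q = 7

Answer: 7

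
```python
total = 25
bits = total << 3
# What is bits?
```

Trace (tracking bits):
total = 25  # -> total = 25
bits = total << 3  # -> bits = 200

Answer: 200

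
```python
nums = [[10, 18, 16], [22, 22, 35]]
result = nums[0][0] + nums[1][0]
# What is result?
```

Trace (tracking result):
nums = [[10, 18, 16], [22, 22, 35]]  # -> nums = [[10, 18, 16], [22, 22, 35]]
result = nums[0][0] + nums[1][0]  # -> result = 32

Answer: 32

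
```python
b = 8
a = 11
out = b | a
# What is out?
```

Answer: 11

Derivation:
Trace (tracking out):
b = 8  # -> b = 8
a = 11  # -> a = 11
out = b | a  # -> out = 11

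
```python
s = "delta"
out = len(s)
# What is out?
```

Trace (tracking out):
s = 'delta'  # -> s = 'delta'
out = len(s)  # -> out = 5

Answer: 5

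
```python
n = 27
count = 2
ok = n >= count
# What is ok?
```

Answer: True

Derivation:
Trace (tracking ok):
n = 27  # -> n = 27
count = 2  # -> count = 2
ok = n >= count  # -> ok = True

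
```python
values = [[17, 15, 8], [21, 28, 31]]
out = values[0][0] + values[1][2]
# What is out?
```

Trace (tracking out):
values = [[17, 15, 8], [21, 28, 31]]  # -> values = [[17, 15, 8], [21, 28, 31]]
out = values[0][0] + values[1][2]  # -> out = 48

Answer: 48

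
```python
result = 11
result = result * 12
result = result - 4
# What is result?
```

Trace (tracking result):
result = 11  # -> result = 11
result = result * 12  # -> result = 132
result = result - 4  # -> result = 128

Answer: 128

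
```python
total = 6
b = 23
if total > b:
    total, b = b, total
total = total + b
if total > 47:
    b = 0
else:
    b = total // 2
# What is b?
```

Answer: 14

Derivation:
Trace (tracking b):
total = 6  # -> total = 6
b = 23  # -> b = 23
if total > b:  # condition is False
total = total + b  # -> total = 29
if total > 47:  # condition is False
else:
    b = total // 2  # -> b = 14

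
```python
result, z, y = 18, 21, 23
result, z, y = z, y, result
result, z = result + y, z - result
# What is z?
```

Answer: 2

Derivation:
Trace (tracking z):
result, z, y = (18, 21, 23)  # -> result = 18, z = 21, y = 23
result, z, y = (z, y, result)  # -> result = 21, z = 23, y = 18
result, z = (result + y, z - result)  # -> result = 39, z = 2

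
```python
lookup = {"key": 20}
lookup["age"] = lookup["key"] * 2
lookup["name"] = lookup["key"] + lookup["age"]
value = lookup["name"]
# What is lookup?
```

Answer: {'key': 20, 'age': 40, 'name': 60}

Derivation:
Trace (tracking lookup):
lookup = {'key': 20}  # -> lookup = {'key': 20}
lookup['age'] = lookup['key'] * 2  # -> lookup = {'key': 20, 'age': 40}
lookup['name'] = lookup['key'] + lookup['age']  # -> lookup = {'key': 20, 'age': 40, 'name': 60}
value = lookup['name']  # -> value = 60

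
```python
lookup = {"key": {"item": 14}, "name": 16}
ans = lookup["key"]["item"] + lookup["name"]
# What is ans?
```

Answer: 30

Derivation:
Trace (tracking ans):
lookup = {'key': {'item': 14}, 'name': 16}  # -> lookup = {'key': {'item': 14}, 'name': 16}
ans = lookup['key']['item'] + lookup['name']  # -> ans = 30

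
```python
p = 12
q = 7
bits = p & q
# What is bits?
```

Answer: 4

Derivation:
Trace (tracking bits):
p = 12  # -> p = 12
q = 7  # -> q = 7
bits = p & q  # -> bits = 4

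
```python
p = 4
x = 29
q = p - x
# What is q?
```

Trace (tracking q):
p = 4  # -> p = 4
x = 29  # -> x = 29
q = p - x  # -> q = -25

Answer: -25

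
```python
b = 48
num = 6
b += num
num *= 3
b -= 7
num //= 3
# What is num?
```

Trace (tracking num):
b = 48  # -> b = 48
num = 6  # -> num = 6
b += num  # -> b = 54
num *= 3  # -> num = 18
b -= 7  # -> b = 47
num //= 3  # -> num = 6

Answer: 6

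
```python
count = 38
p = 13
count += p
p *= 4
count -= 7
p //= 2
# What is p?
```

Answer: 26

Derivation:
Trace (tracking p):
count = 38  # -> count = 38
p = 13  # -> p = 13
count += p  # -> count = 51
p *= 4  # -> p = 52
count -= 7  # -> count = 44
p //= 2  # -> p = 26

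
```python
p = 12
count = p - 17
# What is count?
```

Trace (tracking count):
p = 12  # -> p = 12
count = p - 17  # -> count = -5

Answer: -5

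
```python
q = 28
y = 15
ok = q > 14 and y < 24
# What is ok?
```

Answer: True

Derivation:
Trace (tracking ok):
q = 28  # -> q = 28
y = 15  # -> y = 15
ok = q > 14 and y < 24  # -> ok = True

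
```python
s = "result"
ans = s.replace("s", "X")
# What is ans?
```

Trace (tracking ans):
s = 'result'  # -> s = 'result'
ans = s.replace('s', 'X')  # -> ans = 'reXult'

Answer: 'reXult'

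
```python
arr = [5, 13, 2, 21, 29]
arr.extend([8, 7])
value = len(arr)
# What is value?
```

Answer: 7

Derivation:
Trace (tracking value):
arr = [5, 13, 2, 21, 29]  # -> arr = [5, 13, 2, 21, 29]
arr.extend([8, 7])  # -> arr = [5, 13, 2, 21, 29, 8, 7]
value = len(arr)  # -> value = 7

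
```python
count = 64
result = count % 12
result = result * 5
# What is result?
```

Answer: 20

Derivation:
Trace (tracking result):
count = 64  # -> count = 64
result = count % 12  # -> result = 4
result = result * 5  # -> result = 20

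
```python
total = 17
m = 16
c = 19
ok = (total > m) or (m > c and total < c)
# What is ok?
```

Answer: True

Derivation:
Trace (tracking ok):
total = 17  # -> total = 17
m = 16  # -> m = 16
c = 19  # -> c = 19
ok = total > m or (m > c and total < c)  # -> ok = True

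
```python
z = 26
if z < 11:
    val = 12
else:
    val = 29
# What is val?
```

Answer: 29

Derivation:
Trace (tracking val):
z = 26  # -> z = 26
if z < 11:  # condition is False
else:
    val = 29  # -> val = 29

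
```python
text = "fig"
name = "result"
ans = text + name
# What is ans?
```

Answer: 'figresult'

Derivation:
Trace (tracking ans):
text = 'fig'  # -> text = 'fig'
name = 'result'  # -> name = 'result'
ans = text + name  # -> ans = 'figresult'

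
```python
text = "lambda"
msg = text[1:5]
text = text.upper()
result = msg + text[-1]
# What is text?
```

Trace (tracking text):
text = 'lambda'  # -> text = 'lambda'
msg = text[1:5]  # -> msg = 'ambd'
text = text.upper()  # -> text = 'LAMBDA'
result = msg + text[-1]  # -> result = 'ambdA'

Answer: 'LAMBDA'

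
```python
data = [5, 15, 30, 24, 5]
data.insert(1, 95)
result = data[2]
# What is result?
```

Trace (tracking result):
data = [5, 15, 30, 24, 5]  # -> data = [5, 15, 30, 24, 5]
data.insert(1, 95)  # -> data = [5, 95, 15, 30, 24, 5]
result = data[2]  # -> result = 15

Answer: 15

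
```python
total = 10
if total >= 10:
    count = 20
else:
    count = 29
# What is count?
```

Answer: 20

Derivation:
Trace (tracking count):
total = 10  # -> total = 10
if total >= 10:  # condition is True
    count = 20  # -> count = 20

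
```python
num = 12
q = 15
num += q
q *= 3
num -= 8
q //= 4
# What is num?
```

Trace (tracking num):
num = 12  # -> num = 12
q = 15  # -> q = 15
num += q  # -> num = 27
q *= 3  # -> q = 45
num -= 8  # -> num = 19
q //= 4  # -> q = 11

Answer: 19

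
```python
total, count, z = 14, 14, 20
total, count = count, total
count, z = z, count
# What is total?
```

Trace (tracking total):
total, count, z = (14, 14, 20)  # -> total = 14, count = 14, z = 20
total, count = (count, total)  # -> total = 14, count = 14
count, z = (z, count)  # -> count = 20, z = 14

Answer: 14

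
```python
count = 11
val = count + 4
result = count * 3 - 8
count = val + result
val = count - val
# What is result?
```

Trace (tracking result):
count = 11  # -> count = 11
val = count + 4  # -> val = 15
result = count * 3 - 8  # -> result = 25
count = val + result  # -> count = 40
val = count - val  # -> val = 25

Answer: 25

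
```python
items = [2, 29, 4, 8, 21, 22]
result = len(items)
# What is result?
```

Answer: 6

Derivation:
Trace (tracking result):
items = [2, 29, 4, 8, 21, 22]  # -> items = [2, 29, 4, 8, 21, 22]
result = len(items)  # -> result = 6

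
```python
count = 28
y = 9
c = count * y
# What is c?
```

Trace (tracking c):
count = 28  # -> count = 28
y = 9  # -> y = 9
c = count * y  # -> c = 252

Answer: 252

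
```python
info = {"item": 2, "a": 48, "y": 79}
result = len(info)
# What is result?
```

Answer: 3

Derivation:
Trace (tracking result):
info = {'item': 2, 'a': 48, 'y': 79}  # -> info = {'item': 2, 'a': 48, 'y': 79}
result = len(info)  # -> result = 3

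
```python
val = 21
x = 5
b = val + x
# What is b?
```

Trace (tracking b):
val = 21  # -> val = 21
x = 5  # -> x = 5
b = val + x  # -> b = 26

Answer: 26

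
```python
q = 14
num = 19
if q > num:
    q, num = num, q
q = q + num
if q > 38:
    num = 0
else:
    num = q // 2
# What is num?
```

Trace (tracking num):
q = 14  # -> q = 14
num = 19  # -> num = 19
if q > num:  # condition is False
q = q + num  # -> q = 33
if q > 38:  # condition is False
else:
    num = q // 2  # -> num = 16

Answer: 16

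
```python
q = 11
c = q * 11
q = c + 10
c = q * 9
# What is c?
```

Trace (tracking c):
q = 11  # -> q = 11
c = q * 11  # -> c = 121
q = c + 10  # -> q = 131
c = q * 9  # -> c = 1179

Answer: 1179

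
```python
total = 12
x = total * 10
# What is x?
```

Trace (tracking x):
total = 12  # -> total = 12
x = total * 10  # -> x = 120

Answer: 120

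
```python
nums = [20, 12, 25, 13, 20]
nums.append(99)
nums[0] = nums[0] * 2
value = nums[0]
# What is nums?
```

Trace (tracking nums):
nums = [20, 12, 25, 13, 20]  # -> nums = [20, 12, 25, 13, 20]
nums.append(99)  # -> nums = [20, 12, 25, 13, 20, 99]
nums[0] = nums[0] * 2  # -> nums = [40, 12, 25, 13, 20, 99]
value = nums[0]  # -> value = 40

Answer: [40, 12, 25, 13, 20, 99]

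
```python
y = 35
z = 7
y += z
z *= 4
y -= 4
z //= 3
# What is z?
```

Trace (tracking z):
y = 35  # -> y = 35
z = 7  # -> z = 7
y += z  # -> y = 42
z *= 4  # -> z = 28
y -= 4  # -> y = 38
z //= 3  # -> z = 9

Answer: 9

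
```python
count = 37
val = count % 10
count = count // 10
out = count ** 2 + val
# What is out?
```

Answer: 16

Derivation:
Trace (tracking out):
count = 37  # -> count = 37
val = count % 10  # -> val = 7
count = count // 10  # -> count = 3
out = count ** 2 + val  # -> out = 16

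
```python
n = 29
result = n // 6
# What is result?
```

Trace (tracking result):
n = 29  # -> n = 29
result = n // 6  # -> result = 4

Answer: 4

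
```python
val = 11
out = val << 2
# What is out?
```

Trace (tracking out):
val = 11  # -> val = 11
out = val << 2  # -> out = 44

Answer: 44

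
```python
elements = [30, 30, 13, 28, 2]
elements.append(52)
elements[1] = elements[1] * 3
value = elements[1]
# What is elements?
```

Trace (tracking elements):
elements = [30, 30, 13, 28, 2]  # -> elements = [30, 30, 13, 28, 2]
elements.append(52)  # -> elements = [30, 30, 13, 28, 2, 52]
elements[1] = elements[1] * 3  # -> elements = [30, 90, 13, 28, 2, 52]
value = elements[1]  # -> value = 90

Answer: [30, 90, 13, 28, 2, 52]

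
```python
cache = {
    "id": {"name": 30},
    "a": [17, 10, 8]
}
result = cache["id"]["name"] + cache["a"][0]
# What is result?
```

Trace (tracking result):
cache = {'id': {'name': 30}, 'a': [17, 10, 8]}  # -> cache = {'id': {'name': 30}, 'a': [17, 10, 8]}
result = cache['id']['name'] + cache['a'][0]  # -> result = 47

Answer: 47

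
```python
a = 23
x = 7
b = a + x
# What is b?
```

Trace (tracking b):
a = 23  # -> a = 23
x = 7  # -> x = 7
b = a + x  # -> b = 30

Answer: 30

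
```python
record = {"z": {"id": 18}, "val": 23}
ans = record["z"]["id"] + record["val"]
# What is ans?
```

Answer: 41

Derivation:
Trace (tracking ans):
record = {'z': {'id': 18}, 'val': 23}  # -> record = {'z': {'id': 18}, 'val': 23}
ans = record['z']['id'] + record['val']  # -> ans = 41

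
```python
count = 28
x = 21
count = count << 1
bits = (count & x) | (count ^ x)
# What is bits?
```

Trace (tracking bits):
count = 28  # -> count = 28
x = 21  # -> x = 21
count = count << 1  # -> count = 56
bits = count & x | count ^ x  # -> bits = 61

Answer: 61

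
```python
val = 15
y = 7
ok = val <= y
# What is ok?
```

Answer: False

Derivation:
Trace (tracking ok):
val = 15  # -> val = 15
y = 7  # -> y = 7
ok = val <= y  # -> ok = False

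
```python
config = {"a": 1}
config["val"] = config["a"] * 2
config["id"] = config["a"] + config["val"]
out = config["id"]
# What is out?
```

Answer: 3

Derivation:
Trace (tracking out):
config = {'a': 1}  # -> config = {'a': 1}
config['val'] = config['a'] * 2  # -> config = {'a': 1, 'val': 2}
config['id'] = config['a'] + config['val']  # -> config = {'a': 1, 'val': 2, 'id': 3}
out = config['id']  # -> out = 3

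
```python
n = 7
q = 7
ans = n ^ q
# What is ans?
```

Answer: 0

Derivation:
Trace (tracking ans):
n = 7  # -> n = 7
q = 7  # -> q = 7
ans = n ^ q  # -> ans = 0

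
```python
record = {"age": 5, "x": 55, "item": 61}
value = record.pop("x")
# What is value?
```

Answer: 55

Derivation:
Trace (tracking value):
record = {'age': 5, 'x': 55, 'item': 61}  # -> record = {'age': 5, 'x': 55, 'item': 61}
value = record.pop('x')  # -> value = 55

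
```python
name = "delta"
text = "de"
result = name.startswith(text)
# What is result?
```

Answer: True

Derivation:
Trace (tracking result):
name = 'delta'  # -> name = 'delta'
text = 'de'  # -> text = 'de'
result = name.startswith(text)  # -> result = True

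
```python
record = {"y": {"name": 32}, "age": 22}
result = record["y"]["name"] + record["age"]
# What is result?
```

Trace (tracking result):
record = {'y': {'name': 32}, 'age': 22}  # -> record = {'y': {'name': 32}, 'age': 22}
result = record['y']['name'] + record['age']  # -> result = 54

Answer: 54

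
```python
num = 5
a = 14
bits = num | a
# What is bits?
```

Trace (tracking bits):
num = 5  # -> num = 5
a = 14  # -> a = 14
bits = num | a  # -> bits = 15

Answer: 15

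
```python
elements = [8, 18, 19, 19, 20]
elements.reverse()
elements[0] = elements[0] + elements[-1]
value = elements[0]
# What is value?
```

Answer: 28

Derivation:
Trace (tracking value):
elements = [8, 18, 19, 19, 20]  # -> elements = [8, 18, 19, 19, 20]
elements.reverse()  # -> elements = [20, 19, 19, 18, 8]
elements[0] = elements[0] + elements[-1]  # -> elements = [28, 19, 19, 18, 8]
value = elements[0]  # -> value = 28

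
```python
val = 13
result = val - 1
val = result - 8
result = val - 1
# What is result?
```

Trace (tracking result):
val = 13  # -> val = 13
result = val - 1  # -> result = 12
val = result - 8  # -> val = 4
result = val - 1  # -> result = 3

Answer: 3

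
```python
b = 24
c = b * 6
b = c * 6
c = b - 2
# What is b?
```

Answer: 864

Derivation:
Trace (tracking b):
b = 24  # -> b = 24
c = b * 6  # -> c = 144
b = c * 6  # -> b = 864
c = b - 2  # -> c = 862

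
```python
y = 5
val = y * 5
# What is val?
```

Trace (tracking val):
y = 5  # -> y = 5
val = y * 5  # -> val = 25

Answer: 25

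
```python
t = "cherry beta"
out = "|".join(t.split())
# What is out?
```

Answer: 'cherry|beta'

Derivation:
Trace (tracking out):
t = 'cherry beta'  # -> t = 'cherry beta'
out = '|'.join(t.split())  # -> out = 'cherry|beta'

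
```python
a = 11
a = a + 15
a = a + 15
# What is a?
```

Answer: 41

Derivation:
Trace (tracking a):
a = 11  # -> a = 11
a = a + 15  # -> a = 26
a = a + 15  # -> a = 41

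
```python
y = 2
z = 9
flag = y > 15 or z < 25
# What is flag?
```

Trace (tracking flag):
y = 2  # -> y = 2
z = 9  # -> z = 9
flag = y > 15 or z < 25  # -> flag = True

Answer: True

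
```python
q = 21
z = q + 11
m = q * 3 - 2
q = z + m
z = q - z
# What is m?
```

Trace (tracking m):
q = 21  # -> q = 21
z = q + 11  # -> z = 32
m = q * 3 - 2  # -> m = 61
q = z + m  # -> q = 93
z = q - z  # -> z = 61

Answer: 61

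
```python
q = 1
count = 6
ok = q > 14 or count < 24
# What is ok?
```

Answer: True

Derivation:
Trace (tracking ok):
q = 1  # -> q = 1
count = 6  # -> count = 6
ok = q > 14 or count < 24  # -> ok = True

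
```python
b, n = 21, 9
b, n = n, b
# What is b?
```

Answer: 9

Derivation:
Trace (tracking b):
b, n = (21, 9)  # -> b = 21, n = 9
b, n = (n, b)  # -> b = 9, n = 21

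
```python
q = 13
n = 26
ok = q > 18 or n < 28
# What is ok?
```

Trace (tracking ok):
q = 13  # -> q = 13
n = 26  # -> n = 26
ok = q > 18 or n < 28  # -> ok = True

Answer: True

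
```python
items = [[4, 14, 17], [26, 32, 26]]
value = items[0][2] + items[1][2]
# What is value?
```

Answer: 43

Derivation:
Trace (tracking value):
items = [[4, 14, 17], [26, 32, 26]]  # -> items = [[4, 14, 17], [26, 32, 26]]
value = items[0][2] + items[1][2]  # -> value = 43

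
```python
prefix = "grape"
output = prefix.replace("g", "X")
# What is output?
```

Trace (tracking output):
prefix = 'grape'  # -> prefix = 'grape'
output = prefix.replace('g', 'X')  # -> output = 'Xrape'

Answer: 'Xrape'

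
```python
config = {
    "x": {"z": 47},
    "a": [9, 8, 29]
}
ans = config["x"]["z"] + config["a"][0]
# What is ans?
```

Trace (tracking ans):
config = {'x': {'z': 47}, 'a': [9, 8, 29]}  # -> config = {'x': {'z': 47}, 'a': [9, 8, 29]}
ans = config['x']['z'] + config['a'][0]  # -> ans = 56

Answer: 56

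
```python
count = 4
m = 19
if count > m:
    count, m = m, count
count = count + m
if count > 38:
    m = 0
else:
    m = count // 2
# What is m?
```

Trace (tracking m):
count = 4  # -> count = 4
m = 19  # -> m = 19
if count > m:  # condition is False
count = count + m  # -> count = 23
if count > 38:  # condition is False
else:
    m = count // 2  # -> m = 11

Answer: 11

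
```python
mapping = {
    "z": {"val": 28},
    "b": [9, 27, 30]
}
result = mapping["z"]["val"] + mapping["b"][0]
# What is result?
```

Answer: 37

Derivation:
Trace (tracking result):
mapping = {'z': {'val': 28}, 'b': [9, 27, 30]}  # -> mapping = {'z': {'val': 28}, 'b': [9, 27, 30]}
result = mapping['z']['val'] + mapping['b'][0]  # -> result = 37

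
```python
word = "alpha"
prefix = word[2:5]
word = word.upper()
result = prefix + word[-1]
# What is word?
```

Trace (tracking word):
word = 'alpha'  # -> word = 'alpha'
prefix = word[2:5]  # -> prefix = 'pha'
word = word.upper()  # -> word = 'ALPHA'
result = prefix + word[-1]  # -> result = 'phaA'

Answer: 'ALPHA'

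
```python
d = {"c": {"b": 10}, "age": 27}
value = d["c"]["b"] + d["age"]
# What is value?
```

Answer: 37

Derivation:
Trace (tracking value):
d = {'c': {'b': 10}, 'age': 27}  # -> d = {'c': {'b': 10}, 'age': 27}
value = d['c']['b'] + d['age']  # -> value = 37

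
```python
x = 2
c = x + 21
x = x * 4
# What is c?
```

Answer: 23

Derivation:
Trace (tracking c):
x = 2  # -> x = 2
c = x + 21  # -> c = 23
x = x * 4  # -> x = 8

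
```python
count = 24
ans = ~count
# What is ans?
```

Trace (tracking ans):
count = 24  # -> count = 24
ans = ~count  # -> ans = -25

Answer: -25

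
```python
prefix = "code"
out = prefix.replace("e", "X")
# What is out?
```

Answer: 'codX'

Derivation:
Trace (tracking out):
prefix = 'code'  # -> prefix = 'code'
out = prefix.replace('e', 'X')  # -> out = 'codX'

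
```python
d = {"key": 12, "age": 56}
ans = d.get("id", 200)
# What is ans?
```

Answer: 200

Derivation:
Trace (tracking ans):
d = {'key': 12, 'age': 56}  # -> d = {'key': 12, 'age': 56}
ans = d.get('id', 200)  # -> ans = 200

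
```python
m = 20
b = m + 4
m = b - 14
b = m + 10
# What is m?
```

Trace (tracking m):
m = 20  # -> m = 20
b = m + 4  # -> b = 24
m = b - 14  # -> m = 10
b = m + 10  # -> b = 20

Answer: 10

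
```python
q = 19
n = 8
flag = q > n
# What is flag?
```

Trace (tracking flag):
q = 19  # -> q = 19
n = 8  # -> n = 8
flag = q > n  # -> flag = True

Answer: True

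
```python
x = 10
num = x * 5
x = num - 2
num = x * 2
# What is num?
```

Trace (tracking num):
x = 10  # -> x = 10
num = x * 5  # -> num = 50
x = num - 2  # -> x = 48
num = x * 2  # -> num = 96

Answer: 96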